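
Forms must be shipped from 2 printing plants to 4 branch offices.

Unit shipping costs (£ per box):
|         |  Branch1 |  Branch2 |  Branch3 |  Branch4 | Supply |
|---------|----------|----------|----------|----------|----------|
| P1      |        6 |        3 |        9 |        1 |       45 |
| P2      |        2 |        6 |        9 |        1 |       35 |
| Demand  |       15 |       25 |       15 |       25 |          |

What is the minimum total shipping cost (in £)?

One minimum-cost allocation:
  P1->Branch2: 25 × £3 = £75
  P1->Branch3: 15 × £9 = £135
  P1->Branch4: 5 × £1 = £5
  P2->Branch1: 15 × £2 = £30
  P2->Branch4: 20 × £1 = £20
Total = 75 + 135 + 5 + 30 + 20 = £265.
(Supply check: P1 ships 45; P2 ships 35.)

265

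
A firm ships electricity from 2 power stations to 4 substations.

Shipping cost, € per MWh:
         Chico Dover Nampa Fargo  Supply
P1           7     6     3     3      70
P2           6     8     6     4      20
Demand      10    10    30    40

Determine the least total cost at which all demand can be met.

One minimum-cost allocation:
  P1→Dover: 10 × €6 = €60
  P1→Nampa: 30 × €3 = €90
  P1→Fargo: 30 × €3 = €90
  P2→Chico: 10 × €6 = €60
  P2→Fargo: 10 × €4 = €40
Total = 60 + 90 + 90 + 60 + 40 = €340.

340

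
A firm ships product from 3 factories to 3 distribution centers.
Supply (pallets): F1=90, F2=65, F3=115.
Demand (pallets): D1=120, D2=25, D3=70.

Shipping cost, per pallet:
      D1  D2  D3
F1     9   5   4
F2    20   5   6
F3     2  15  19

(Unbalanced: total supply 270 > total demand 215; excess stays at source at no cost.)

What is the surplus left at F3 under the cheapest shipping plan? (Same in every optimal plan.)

0

An optimal plan:
  F1–D1: 5 × 9 = 45
  F1–D2: 15 × 5 = 75
  F1–D3: 70 × 4 = 280
  F2–D2: 10 × 5 = 50
  F3–D1: 115 × 2 = 230
Total cost = 680.
F3 ships 115 of its 115, leaving 0.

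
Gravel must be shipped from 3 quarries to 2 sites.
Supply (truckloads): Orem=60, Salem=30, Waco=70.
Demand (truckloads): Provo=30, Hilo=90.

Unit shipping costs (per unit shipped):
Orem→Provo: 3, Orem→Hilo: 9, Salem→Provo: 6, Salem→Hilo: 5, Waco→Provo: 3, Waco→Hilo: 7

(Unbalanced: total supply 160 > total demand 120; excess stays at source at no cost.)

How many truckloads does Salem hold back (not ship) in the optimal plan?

Minimum-cost shipments:
  Orem to Provo: 20 × 3 = 60
  Salem to Hilo: 30 × 5 = 150
  Waco to Provo: 10 × 3 = 30
  Waco to Hilo: 60 × 7 = 420
Total cost = 660.
Salem ships 30 of its 30, leaving 0.

0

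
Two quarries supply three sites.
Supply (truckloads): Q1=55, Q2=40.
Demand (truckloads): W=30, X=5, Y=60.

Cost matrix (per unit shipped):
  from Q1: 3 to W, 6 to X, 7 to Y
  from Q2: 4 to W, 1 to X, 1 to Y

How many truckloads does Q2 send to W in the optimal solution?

The minimum-cost plan:
  Q1 to W: 30 truckloads
  Q1 to X: 5 truckloads
  Q1 to Y: 20 truckloads
  Q2 to Y: 40 truckloads
Total cost = 300.
The route Q2→W is not used.

0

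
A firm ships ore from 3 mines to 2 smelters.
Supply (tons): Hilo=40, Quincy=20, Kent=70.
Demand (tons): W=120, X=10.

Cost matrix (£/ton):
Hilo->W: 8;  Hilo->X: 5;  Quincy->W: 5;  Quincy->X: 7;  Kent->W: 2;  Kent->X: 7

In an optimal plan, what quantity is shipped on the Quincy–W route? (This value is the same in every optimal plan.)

20

Solving gives:
  Hilo->W: 30 × £8 = £240
  Hilo->X: 10 × £5 = £50
  Quincy->W: 20 × £5 = £100
  Kent->W: 70 × £2 = £140
Total cost = £530.
So Quincy→W carries 20 tons.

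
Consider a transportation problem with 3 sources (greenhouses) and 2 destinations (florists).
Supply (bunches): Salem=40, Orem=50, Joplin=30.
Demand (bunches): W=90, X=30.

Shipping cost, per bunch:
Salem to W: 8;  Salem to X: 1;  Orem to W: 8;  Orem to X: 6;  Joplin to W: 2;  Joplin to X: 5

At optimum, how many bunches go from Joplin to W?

Optimal shipments:
  Salem→W: 10 × 8 = 80
  Salem→X: 30 × 1 = 30
  Orem→W: 50 × 8 = 400
  Joplin→W: 30 × 2 = 60
Total cost = 570.
So Joplin→W carries 30 bunches.

30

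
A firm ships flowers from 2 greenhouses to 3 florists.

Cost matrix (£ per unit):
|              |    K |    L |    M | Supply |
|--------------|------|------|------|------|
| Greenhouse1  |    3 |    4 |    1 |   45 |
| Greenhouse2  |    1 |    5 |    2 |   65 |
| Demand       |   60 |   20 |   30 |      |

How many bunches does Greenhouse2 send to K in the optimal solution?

Solving gives:
  Greenhouse1–L: 20 × £4 = £80
  Greenhouse1–M: 25 × £1 = £25
  Greenhouse2–K: 60 × £1 = £60
  Greenhouse2–M: 5 × £2 = £10
Total cost = £175.
So Greenhouse2→K carries 60 bunches.

60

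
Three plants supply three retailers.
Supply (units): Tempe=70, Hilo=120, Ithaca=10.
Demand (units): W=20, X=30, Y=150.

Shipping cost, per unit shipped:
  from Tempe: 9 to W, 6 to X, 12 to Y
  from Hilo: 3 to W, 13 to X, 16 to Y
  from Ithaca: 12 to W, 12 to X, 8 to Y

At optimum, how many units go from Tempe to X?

The minimum-cost plan:
  Tempe to X: 30 units
  Tempe to Y: 40 units
  Hilo to W: 20 units
  Hilo to Y: 100 units
  Ithaca to Y: 10 units
Total cost = 2400.
So Tempe→X carries 30 units.

30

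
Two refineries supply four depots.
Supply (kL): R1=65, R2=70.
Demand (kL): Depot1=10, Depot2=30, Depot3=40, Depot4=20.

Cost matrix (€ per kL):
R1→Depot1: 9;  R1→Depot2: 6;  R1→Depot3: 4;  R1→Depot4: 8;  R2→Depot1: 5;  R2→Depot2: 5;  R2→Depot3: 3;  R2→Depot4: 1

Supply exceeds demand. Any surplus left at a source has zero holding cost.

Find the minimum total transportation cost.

370

A cheapest plan:
  R1 to Depot2: 30 × €6 = €180
  R2 to Depot1: 10 × €5 = €50
  R2 to Depot3: 40 × €3 = €120
  R2 to Depot4: 20 × €1 = €20
Total = 180 + 50 + 120 + 20 = €370.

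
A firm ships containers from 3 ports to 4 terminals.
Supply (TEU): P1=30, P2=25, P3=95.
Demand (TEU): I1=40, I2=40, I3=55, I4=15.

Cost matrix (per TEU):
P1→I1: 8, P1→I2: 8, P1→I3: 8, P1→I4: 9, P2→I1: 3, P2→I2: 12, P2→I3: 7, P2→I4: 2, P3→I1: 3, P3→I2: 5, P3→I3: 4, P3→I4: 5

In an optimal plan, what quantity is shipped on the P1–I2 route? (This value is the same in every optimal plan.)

30

Optimal shipments:
  P1 to I2: 30 × 8 = 240
  P2 to I1: 10 × 3 = 30
  P2 to I4: 15 × 2 = 30
  P3 to I1: 30 × 3 = 90
  P3 to I2: 10 × 5 = 50
  P3 to I3: 55 × 4 = 220
Total cost = 660.
So P1→I2 carries 30 TEU.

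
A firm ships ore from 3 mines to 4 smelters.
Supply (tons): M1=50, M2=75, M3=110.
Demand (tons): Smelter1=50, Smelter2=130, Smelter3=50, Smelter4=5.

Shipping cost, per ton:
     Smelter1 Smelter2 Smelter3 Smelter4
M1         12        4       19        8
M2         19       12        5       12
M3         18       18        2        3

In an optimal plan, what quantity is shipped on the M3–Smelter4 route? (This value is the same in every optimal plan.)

5

The minimum-cost plan:
  M1–Smelter2: 50 × 4 = 200
  M2–Smelter2: 75 × 12 = 900
  M3–Smelter1: 50 × 18 = 900
  M3–Smelter2: 5 × 18 = 90
  M3–Smelter3: 50 × 2 = 100
  M3–Smelter4: 5 × 3 = 15
Total cost = 2205.
So M3→Smelter4 carries 5 tons.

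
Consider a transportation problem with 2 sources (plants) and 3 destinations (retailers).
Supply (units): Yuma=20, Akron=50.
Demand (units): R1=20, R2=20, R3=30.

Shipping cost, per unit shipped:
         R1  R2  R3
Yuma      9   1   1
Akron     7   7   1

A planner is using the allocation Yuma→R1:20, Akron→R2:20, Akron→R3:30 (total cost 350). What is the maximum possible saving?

160

Current plan cost = 20·9 + 20·7 + 30·1 = 350.
Optimal plan:
  Yuma–R2: 20 × 1 = 20
  Akron–R1: 20 × 7 = 140
  Akron–R3: 30 × 1 = 30
Optimal cost = 190.
Saving = 350 − 190 = 160.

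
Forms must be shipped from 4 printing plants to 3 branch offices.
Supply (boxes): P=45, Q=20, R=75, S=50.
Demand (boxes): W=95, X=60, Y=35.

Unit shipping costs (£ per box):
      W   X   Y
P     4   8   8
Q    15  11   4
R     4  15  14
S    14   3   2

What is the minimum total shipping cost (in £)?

An optimal shipping plan:
  P–W: 20 × £4 = £80
  P–X: 25 × £8 = £200
  Q–Y: 20 × £4 = £80
  R–W: 75 × £4 = £300
  S–X: 35 × £3 = £105
  S–Y: 15 × £2 = £30
Total = 80 + 200 + 80 + 300 + 105 + 30 = £795.

795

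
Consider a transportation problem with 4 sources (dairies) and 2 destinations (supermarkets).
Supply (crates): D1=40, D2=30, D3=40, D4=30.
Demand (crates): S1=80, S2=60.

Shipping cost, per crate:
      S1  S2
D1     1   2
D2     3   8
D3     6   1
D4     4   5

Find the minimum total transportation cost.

310

One minimum-cost allocation:
  D1–S1: 40 × 1 = 40
  D2–S1: 30 × 3 = 90
  D3–S2: 40 × 1 = 40
  D4–S1: 10 × 4 = 40
  D4–S2: 20 × 5 = 100
Total = 40 + 90 + 40 + 40 + 100 = 310.
(Supply check: D1 ships 40; D2 ships 30; D3 ships 40; D4 ships 30.)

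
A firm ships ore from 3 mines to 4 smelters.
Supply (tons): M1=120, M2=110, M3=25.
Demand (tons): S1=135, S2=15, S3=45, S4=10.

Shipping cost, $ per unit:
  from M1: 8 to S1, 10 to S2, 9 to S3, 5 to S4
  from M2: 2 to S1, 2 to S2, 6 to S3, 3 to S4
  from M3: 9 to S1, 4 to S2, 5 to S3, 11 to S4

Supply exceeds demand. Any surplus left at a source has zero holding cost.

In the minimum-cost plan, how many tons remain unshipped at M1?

50

Minimum-cost shipments:
  M1->S1: 25 × $8 = $200
  M1->S3: 35 × $9 = $315
  M1->S4: 10 × $5 = $50
  M2->S1: 110 × $2 = $220
  M3->S2: 15 × $4 = $60
  M3->S3: 10 × $5 = $50
Total cost = $895.
M1 ships 70 of its 120, leaving 50.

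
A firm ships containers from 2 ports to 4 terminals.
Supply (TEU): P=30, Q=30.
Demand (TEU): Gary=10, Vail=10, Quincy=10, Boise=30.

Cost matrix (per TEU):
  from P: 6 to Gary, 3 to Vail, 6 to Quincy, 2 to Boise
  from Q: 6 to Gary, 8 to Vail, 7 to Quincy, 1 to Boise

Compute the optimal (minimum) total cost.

An optimal shipping plan:
  P–Gary: 10 × 6 = 60
  P–Vail: 10 × 3 = 30
  P–Quincy: 10 × 6 = 60
  Q–Boise: 30 × 1 = 30
Total = 60 + 30 + 60 + 30 = 180.
(Supply check: P ships 30; Q ships 30.)

180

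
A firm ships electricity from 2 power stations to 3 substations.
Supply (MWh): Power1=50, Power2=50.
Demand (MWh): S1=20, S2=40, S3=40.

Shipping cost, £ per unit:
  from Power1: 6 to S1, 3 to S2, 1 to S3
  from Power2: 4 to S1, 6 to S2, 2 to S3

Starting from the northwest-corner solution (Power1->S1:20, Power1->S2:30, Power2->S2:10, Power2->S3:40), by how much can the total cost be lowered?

Current plan cost = 20·6 + 30·3 + 10·6 + 40·2 = £350.
Optimal plan:
  Power1–S2: 40 × £3 = £120
  Power1–S3: 10 × £1 = £10
  Power2–S1: 20 × £4 = £80
  Power2–S3: 30 × £2 = £60
Optimal cost = £270.
Saving = 350 − 270 = £80.

80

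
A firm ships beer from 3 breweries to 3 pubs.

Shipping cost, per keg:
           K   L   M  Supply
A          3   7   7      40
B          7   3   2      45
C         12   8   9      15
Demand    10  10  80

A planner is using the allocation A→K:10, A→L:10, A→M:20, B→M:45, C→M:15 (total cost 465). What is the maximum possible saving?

Current plan cost = 10·3 + 10·7 + 20·7 + 45·2 + 15·9 = 465.
Optimal plan:
  A->K: 10 × 3 = 30
  A->M: 30 × 7 = 210
  B->M: 45 × 2 = 90
  C->L: 10 × 8 = 80
  C->M: 5 × 9 = 45
Optimal cost = 455.
Saving = 465 − 455 = 10.

10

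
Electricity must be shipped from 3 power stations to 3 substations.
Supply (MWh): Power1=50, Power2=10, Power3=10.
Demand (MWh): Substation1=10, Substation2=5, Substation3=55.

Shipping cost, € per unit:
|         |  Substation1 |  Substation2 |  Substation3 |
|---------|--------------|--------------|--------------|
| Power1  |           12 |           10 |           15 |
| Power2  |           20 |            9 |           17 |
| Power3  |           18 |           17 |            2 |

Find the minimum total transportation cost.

870

One minimum-cost allocation:
  Power1->Substation1: 10 × €12 = €120
  Power1->Substation3: 40 × €15 = €600
  Power2->Substation2: 5 × €9 = €45
  Power2->Substation3: 5 × €17 = €85
  Power3->Substation3: 10 × €2 = €20
Total = 120 + 600 + 45 + 85 + 20 = €870.
(Supply check: Power1 ships 50; Power2 ships 10; Power3 ships 10.)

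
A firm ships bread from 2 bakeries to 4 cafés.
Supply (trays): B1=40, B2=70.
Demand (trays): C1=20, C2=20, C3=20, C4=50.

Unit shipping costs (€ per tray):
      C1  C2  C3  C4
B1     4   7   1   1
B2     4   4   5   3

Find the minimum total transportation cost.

290

One minimum-cost allocation:
  B1->C3: 20 × €1 = €20
  B1->C4: 20 × €1 = €20
  B2->C1: 20 × €4 = €80
  B2->C2: 20 × €4 = €80
  B2->C4: 30 × €3 = €90
Total = 20 + 20 + 80 + 80 + 90 = €290.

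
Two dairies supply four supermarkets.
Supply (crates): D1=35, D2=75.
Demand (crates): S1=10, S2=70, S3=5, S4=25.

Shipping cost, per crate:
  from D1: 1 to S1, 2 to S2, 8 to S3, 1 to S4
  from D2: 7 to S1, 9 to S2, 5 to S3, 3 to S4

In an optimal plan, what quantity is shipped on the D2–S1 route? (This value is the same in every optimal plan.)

Optimal shipments:
  D1–S2: 35 crates
  D2–S1: 10 crates
  D2–S2: 35 crates
  D2–S3: 5 crates
  D2–S4: 25 crates
Total cost = 555.
So D2→S1 carries 10 crates.

10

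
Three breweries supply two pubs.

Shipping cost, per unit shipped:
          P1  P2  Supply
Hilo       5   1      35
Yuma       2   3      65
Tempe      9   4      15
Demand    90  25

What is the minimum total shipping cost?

One minimum-cost allocation:
  Hilo->P1: 25 × 5 = 125
  Hilo->P2: 10 × 1 = 10
  Yuma->P1: 65 × 2 = 130
  Tempe->P2: 15 × 4 = 60
Total = 125 + 10 + 130 + 60 = 325.
(Supply check: Hilo ships 35; Yuma ships 65; Tempe ships 15.)

325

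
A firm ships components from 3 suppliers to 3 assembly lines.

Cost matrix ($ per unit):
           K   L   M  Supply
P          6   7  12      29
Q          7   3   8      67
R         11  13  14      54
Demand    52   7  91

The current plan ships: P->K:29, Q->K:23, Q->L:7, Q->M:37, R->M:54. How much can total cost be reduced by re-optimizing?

46

Current plan cost = 29·6 + 23·7 + 7·3 + 37·8 + 54·14 = $1408.
Optimal plan:
  P→K: 29 batches
  Q→L: 7 batches
  Q→M: 60 batches
  R→K: 23 batches
  R→M: 31 batches
Optimal cost = $1362.
Saving = 1408 − 1362 = $46.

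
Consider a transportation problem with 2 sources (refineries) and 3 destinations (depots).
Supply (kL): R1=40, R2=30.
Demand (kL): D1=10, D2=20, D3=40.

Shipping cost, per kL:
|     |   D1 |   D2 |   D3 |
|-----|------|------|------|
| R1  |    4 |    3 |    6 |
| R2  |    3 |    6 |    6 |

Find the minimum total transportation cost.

Optimal allocation:
  R1–D2: 20 × 3 = 60
  R1–D3: 20 × 6 = 120
  R2–D1: 10 × 3 = 30
  R2–D3: 20 × 6 = 120
Total = 60 + 120 + 30 + 120 = 330.
(Supply check: R1 ships 40; R2 ships 30.)

330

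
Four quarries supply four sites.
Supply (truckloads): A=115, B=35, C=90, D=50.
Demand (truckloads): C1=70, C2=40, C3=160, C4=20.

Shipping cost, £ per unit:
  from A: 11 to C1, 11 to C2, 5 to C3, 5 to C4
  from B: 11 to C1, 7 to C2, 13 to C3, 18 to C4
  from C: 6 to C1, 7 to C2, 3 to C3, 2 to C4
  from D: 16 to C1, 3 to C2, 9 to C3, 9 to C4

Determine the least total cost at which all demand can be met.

One minimum-cost allocation:
  A→C3: 115 × £5 = £575
  B→C1: 35 × £11 = £385
  C→C1: 35 × £6 = £210
  C→C3: 35 × £3 = £105
  C→C4: 20 × £2 = £40
  D→C2: 40 × £3 = £120
  D→C3: 10 × £9 = £90
Total = 575 + 385 + 210 + 105 + 40 + 120 + 90 = £1525.

1525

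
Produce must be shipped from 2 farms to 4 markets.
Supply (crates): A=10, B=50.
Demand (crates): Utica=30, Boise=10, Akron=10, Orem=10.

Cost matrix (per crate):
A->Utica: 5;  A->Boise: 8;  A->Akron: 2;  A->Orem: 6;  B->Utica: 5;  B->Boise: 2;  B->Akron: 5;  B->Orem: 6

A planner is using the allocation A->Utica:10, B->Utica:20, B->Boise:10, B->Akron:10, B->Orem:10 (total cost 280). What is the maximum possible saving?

30

Current plan cost = 10·5 + 20·5 + 10·2 + 10·5 + 10·6 = 280.
Optimal plan:
  A→Akron: 10 crates
  B→Utica: 30 crates
  B→Boise: 10 crates
  B→Orem: 10 crates
Optimal cost = 250.
Saving = 280 − 250 = 30.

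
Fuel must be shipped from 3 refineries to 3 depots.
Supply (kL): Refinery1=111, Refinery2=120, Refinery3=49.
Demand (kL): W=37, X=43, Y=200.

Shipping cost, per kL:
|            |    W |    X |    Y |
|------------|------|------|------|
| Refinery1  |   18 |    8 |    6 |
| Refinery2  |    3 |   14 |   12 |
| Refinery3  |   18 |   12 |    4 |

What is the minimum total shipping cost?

One minimum-cost allocation:
  Refinery1–Y: 111 kL
  Refinery2–W: 37 kL
  Refinery2–X: 43 kL
  Refinery2–Y: 40 kL
  Refinery3–Y: 49 kL
Total cost = 2055.

2055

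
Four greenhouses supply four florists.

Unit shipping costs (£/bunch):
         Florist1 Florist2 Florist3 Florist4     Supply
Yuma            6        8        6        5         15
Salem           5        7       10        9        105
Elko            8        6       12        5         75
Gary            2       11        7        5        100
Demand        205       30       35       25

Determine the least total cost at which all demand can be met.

A cheapest plan:
  Yuma->Florist3: 15 × £6 = £90
  Salem->Florist1: 105 × £5 = £525
  Elko->Florist2: 30 × £6 = £180
  Elko->Florist3: 20 × £12 = £240
  Elko->Florist4: 25 × £5 = £125
  Gary->Florist1: 100 × £2 = £200
Total = 90 + 525 + 180 + 240 + 125 + 200 = £1360.

1360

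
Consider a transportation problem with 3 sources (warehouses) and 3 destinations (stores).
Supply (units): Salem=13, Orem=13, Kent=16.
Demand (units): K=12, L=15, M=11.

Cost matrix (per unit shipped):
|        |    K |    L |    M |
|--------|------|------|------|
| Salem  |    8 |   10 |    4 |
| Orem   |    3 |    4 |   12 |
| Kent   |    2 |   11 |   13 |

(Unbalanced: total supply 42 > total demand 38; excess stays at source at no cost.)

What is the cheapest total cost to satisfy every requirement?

140

Optimal allocation:
  Salem→L: 2 × 10 = 20
  Salem→M: 11 × 4 = 44
  Orem→L: 13 × 4 = 52
  Kent→K: 12 × 2 = 24
Total = 20 + 44 + 52 + 24 = 140.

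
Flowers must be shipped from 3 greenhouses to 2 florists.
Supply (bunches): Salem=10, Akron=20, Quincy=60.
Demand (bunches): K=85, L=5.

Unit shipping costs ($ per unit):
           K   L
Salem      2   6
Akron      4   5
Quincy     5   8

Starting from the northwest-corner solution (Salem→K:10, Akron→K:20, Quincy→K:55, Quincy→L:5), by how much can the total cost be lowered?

Current plan cost = 10·2 + 20·4 + 55·5 + 5·8 = $415.
Optimal plan:
  Salem->K: 10 × $2 = $20
  Akron->K: 15 × $4 = $60
  Akron->L: 5 × $5 = $25
  Quincy->K: 60 × $5 = $300
Optimal cost = $405.
Saving = 415 − 405 = $10.

10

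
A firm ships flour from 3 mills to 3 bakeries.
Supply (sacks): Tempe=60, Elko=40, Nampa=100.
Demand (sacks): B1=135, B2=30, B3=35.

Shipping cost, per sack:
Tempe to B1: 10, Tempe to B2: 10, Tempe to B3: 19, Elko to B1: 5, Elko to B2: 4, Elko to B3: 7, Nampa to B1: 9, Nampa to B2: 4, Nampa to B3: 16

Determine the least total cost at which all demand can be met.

One minimum-cost allocation:
  Tempe–B1: 60 × 10 = 600
  Elko–B1: 5 × 5 = 25
  Elko–B3: 35 × 7 = 245
  Nampa–B1: 70 × 9 = 630
  Nampa–B2: 30 × 4 = 120
Total = 600 + 25 + 245 + 630 + 120 = 1620.
(Supply check: Tempe ships 60; Elko ships 40; Nampa ships 100.)

1620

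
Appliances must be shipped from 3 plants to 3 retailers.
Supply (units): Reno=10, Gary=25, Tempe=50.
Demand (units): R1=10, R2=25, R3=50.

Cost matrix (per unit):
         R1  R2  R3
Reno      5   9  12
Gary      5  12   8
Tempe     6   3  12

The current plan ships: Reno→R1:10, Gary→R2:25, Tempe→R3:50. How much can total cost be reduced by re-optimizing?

325

Current plan cost = 10·5 + 25·12 + 50·12 = 950.
Optimal plan:
  Reno→R1: 10 × 5 = 50
  Gary→R3: 25 × 8 = 200
  Tempe→R2: 25 × 3 = 75
  Tempe→R3: 25 × 12 = 300
Optimal cost = 625.
Saving = 950 − 625 = 325.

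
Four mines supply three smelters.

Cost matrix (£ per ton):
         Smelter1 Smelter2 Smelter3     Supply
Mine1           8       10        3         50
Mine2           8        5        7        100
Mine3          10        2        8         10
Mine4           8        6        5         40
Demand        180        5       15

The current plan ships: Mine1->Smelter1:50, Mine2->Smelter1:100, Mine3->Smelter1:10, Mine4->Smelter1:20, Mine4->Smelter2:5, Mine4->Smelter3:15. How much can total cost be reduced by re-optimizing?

60

Current plan cost = 50·8 + 100·8 + 10·10 + 20·8 + 5·6 + 15·5 = £1565.
Optimal plan:
  Mine1→Smelter1: 35 × £8 = £280
  Mine1→Smelter3: 15 × £3 = £45
  Mine2→Smelter1: 100 × £8 = £800
  Mine3→Smelter1: 5 × £10 = £50
  Mine3→Smelter2: 5 × £2 = £10
  Mine4→Smelter1: 40 × £8 = £320
Optimal cost = £1505.
Saving = 1565 − 1505 = £60.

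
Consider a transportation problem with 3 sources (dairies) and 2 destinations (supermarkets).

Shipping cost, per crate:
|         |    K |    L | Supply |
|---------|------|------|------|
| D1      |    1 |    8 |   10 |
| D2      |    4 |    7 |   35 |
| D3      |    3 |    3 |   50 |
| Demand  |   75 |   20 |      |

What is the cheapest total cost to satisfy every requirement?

300

An optimal shipping plan:
  D1→K: 10 × 1 = 10
  D2→K: 35 × 4 = 140
  D3→K: 30 × 3 = 90
  D3→L: 20 × 3 = 60
Total = 10 + 140 + 90 + 60 = 300.
(Supply check: D1 ships 10; D2 ships 35; D3 ships 50.)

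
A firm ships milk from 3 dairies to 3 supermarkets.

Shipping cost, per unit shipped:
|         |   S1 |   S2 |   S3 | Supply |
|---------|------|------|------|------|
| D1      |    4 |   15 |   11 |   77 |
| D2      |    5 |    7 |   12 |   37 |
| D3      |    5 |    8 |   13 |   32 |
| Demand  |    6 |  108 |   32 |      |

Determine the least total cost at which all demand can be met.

1476

A cheapest plan:
  D1 to S1: 6 crates
  D1 to S2: 39 crates
  D1 to S3: 32 crates
  D2 to S2: 37 crates
  D3 to S2: 32 crates
Total cost = 1476.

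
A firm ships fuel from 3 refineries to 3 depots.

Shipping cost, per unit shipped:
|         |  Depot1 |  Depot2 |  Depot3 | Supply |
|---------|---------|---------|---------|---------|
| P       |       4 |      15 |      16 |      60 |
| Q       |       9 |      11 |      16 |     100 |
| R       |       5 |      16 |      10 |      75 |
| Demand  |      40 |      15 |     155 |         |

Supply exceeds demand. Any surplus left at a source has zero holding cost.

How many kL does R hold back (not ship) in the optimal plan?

0

An optimal plan:
  P–Depot1: 40 × 4 = 160
  Q–Depot2: 15 × 11 = 165
  Q–Depot3: 80 × 16 = 1280
  R–Depot3: 75 × 10 = 750
Total cost = 2355.
R ships 75 of its 75, leaving 0.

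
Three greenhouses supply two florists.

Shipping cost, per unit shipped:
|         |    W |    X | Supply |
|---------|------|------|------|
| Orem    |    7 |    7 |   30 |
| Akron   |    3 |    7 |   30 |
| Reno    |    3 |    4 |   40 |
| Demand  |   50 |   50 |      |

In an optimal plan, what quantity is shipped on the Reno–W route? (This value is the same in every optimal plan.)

20

Optimal shipments:
  Orem->X: 30 bunches
  Akron->W: 30 bunches
  Reno->W: 20 bunches
  Reno->X: 20 bunches
Total cost = 440.
So Reno→W carries 20 bunches.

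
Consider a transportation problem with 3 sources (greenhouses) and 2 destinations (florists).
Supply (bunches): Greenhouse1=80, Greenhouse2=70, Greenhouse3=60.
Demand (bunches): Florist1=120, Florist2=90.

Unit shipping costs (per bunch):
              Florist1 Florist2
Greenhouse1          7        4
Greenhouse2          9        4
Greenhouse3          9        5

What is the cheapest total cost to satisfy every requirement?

Optimal allocation:
  Greenhouse1→Florist1: 80 × 7 = 560
  Greenhouse2→Florist2: 70 × 4 = 280
  Greenhouse3→Florist1: 40 × 9 = 360
  Greenhouse3→Florist2: 20 × 5 = 100
Total = 560 + 280 + 360 + 100 = 1300.

1300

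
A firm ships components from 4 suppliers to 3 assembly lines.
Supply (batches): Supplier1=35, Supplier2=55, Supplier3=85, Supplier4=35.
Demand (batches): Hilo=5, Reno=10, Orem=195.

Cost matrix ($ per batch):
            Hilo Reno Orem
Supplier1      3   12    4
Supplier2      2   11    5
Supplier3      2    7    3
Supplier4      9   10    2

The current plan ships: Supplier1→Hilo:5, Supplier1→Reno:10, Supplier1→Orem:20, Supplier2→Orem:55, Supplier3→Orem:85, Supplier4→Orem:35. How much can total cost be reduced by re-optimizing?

Current plan cost = 5·3 + 10·12 + 20·4 + 55·5 + 85·3 + 35·2 = $815.
Optimal plan:
  Supplier1 to Orem: 35 × $4 = $140
  Supplier2 to Hilo: 5 × $2 = $10
  Supplier2 to Orem: 50 × $5 = $250
  Supplier3 to Reno: 10 × $7 = $70
  Supplier3 to Orem: 75 × $3 = $225
  Supplier4 to Orem: 35 × $2 = $70
Optimal cost = $765.
Saving = 815 − 765 = $50.

50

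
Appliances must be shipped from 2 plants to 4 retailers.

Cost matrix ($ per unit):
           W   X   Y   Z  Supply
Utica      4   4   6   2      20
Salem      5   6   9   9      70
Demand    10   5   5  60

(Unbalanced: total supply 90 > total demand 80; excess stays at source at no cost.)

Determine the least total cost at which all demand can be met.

525

A cheapest plan:
  Utica to Z: 20 × $2 = $40
  Salem to W: 10 × $5 = $50
  Salem to X: 5 × $6 = $30
  Salem to Y: 5 × $9 = $45
  Salem to Z: 40 × $9 = $360
Total = 40 + 50 + 30 + 45 + 360 = $525.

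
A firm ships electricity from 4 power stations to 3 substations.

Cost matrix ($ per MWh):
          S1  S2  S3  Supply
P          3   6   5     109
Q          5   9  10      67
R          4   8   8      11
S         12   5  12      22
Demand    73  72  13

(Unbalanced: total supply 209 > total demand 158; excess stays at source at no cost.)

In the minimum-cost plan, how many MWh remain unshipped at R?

Minimum-cost shipments:
  P->S1: 46 × $3 = $138
  P->S2: 50 × $6 = $300
  P->S3: 13 × $5 = $65
  Q->S1: 16 × $5 = $80
  R->S1: 11 × $4 = $44
  S->S2: 22 × $5 = $110
Total cost = $737.
R ships 11 of its 11, leaving 0.

0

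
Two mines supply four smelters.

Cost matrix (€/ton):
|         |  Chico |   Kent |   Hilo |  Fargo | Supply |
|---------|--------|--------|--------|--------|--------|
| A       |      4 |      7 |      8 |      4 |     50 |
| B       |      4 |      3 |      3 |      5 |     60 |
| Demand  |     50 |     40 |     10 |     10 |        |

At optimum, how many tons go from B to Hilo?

Solving gives:
  A→Chico: 40 × €4 = €160
  A→Fargo: 10 × €4 = €40
  B→Chico: 10 × €4 = €40
  B→Kent: 40 × €3 = €120
  B→Hilo: 10 × €3 = €30
Total cost = €390.
So B→Hilo carries 10 tons.

10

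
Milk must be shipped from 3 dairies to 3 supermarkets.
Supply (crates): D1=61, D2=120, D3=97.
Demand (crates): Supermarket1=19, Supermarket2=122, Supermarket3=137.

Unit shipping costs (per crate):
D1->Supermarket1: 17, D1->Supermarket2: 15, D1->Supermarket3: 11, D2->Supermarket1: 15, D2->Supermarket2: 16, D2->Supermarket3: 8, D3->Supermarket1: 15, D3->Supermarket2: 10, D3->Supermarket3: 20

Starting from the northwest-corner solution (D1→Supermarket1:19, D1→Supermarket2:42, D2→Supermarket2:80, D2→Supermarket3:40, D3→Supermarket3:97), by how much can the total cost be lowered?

1678

Current plan cost = 19·17 + 42·15 + 80·16 + 40·8 + 97·20 = 4493.
Optimal plan:
  D1 to Supermarket1: 19 crates
  D1 to Supermarket2: 25 crates
  D1 to Supermarket3: 17 crates
  D2 to Supermarket3: 120 crates
  D3 to Supermarket2: 97 crates
Optimal cost = 2815.
Saving = 4493 − 2815 = 1678.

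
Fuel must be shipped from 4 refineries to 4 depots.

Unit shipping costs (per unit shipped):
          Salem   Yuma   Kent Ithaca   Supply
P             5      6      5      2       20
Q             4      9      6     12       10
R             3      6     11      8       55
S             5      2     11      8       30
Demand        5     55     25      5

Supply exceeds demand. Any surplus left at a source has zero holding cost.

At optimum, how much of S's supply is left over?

0

An optimal plan:
  P to Kent: 15 × 5 = 75
  P to Ithaca: 5 × 2 = 10
  Q to Kent: 10 × 6 = 60
  R to Salem: 5 × 3 = 15
  R to Yuma: 25 × 6 = 150
  S to Yuma: 30 × 2 = 60
Total cost = 370.
S ships 30 of its 30, leaving 0.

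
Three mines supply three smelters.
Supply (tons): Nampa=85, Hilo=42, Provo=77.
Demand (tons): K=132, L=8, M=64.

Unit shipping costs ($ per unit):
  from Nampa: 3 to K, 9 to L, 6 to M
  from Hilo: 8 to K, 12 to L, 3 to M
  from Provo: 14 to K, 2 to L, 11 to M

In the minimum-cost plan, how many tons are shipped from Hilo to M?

Solving gives:
  Nampa to K: 85 × $3 = $255
  Hilo to M: 42 × $3 = $126
  Provo to K: 47 × $14 = $658
  Provo to L: 8 × $2 = $16
  Provo to M: 22 × $11 = $242
Total cost = $1297.
So Hilo→M carries 42 tons.

42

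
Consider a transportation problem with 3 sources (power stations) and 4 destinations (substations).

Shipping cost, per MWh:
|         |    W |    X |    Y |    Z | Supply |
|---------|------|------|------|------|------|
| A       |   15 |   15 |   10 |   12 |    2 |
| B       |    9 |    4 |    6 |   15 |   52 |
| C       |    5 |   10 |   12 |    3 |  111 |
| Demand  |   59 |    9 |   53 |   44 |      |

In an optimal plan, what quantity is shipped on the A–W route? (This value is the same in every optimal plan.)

Solving gives:
  A→Y: 2 × 10 = 20
  B→X: 9 × 4 = 36
  B→Y: 43 × 6 = 258
  C→W: 59 × 5 = 295
  C→Y: 8 × 12 = 96
  C→Z: 44 × 3 = 132
Total cost = 837.
The route A→W is not used.

0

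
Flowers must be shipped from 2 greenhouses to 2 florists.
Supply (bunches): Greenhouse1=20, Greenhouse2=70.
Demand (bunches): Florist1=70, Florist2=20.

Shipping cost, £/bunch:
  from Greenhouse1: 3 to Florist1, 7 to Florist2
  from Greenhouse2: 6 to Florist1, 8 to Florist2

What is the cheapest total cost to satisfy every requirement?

Optimal allocation:
  Greenhouse1 to Florist1: 20 bunches
  Greenhouse2 to Florist1: 50 bunches
  Greenhouse2 to Florist2: 20 bunches
Total cost = £520.

520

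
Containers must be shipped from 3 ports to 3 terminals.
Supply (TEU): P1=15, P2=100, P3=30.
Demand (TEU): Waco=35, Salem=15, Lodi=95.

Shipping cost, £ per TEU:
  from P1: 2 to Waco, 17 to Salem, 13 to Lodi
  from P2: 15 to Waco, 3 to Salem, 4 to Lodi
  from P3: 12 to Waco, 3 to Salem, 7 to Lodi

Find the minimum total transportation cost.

One minimum-cost allocation:
  P1 to Waco: 15 × £2 = £30
  P2 to Salem: 5 × £3 = £15
  P2 to Lodi: 95 × £4 = £380
  P3 to Waco: 20 × £12 = £240
  P3 to Salem: 10 × £3 = £30
Total = 30 + 15 + 380 + 240 + 30 = £695.

695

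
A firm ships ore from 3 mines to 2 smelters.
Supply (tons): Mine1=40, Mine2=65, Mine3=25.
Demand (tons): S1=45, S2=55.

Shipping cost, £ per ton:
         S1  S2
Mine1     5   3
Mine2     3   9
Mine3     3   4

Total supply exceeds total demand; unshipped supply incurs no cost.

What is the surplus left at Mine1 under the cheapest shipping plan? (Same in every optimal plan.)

0

Minimum-cost shipments:
  Mine1–S2: 40 × £3 = £120
  Mine2–S1: 35 × £3 = £105
  Mine3–S1: 10 × £3 = £30
  Mine3–S2: 15 × £4 = £60
Total cost = £315.
Mine1 ships 40 of its 40, leaving 0.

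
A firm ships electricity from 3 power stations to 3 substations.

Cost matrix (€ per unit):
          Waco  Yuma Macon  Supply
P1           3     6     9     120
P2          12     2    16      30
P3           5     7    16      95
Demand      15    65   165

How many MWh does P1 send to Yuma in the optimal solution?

0

The minimum-cost plan:
  P1->Macon: 120 × €9 = €1080
  P2->Yuma: 30 × €2 = €60
  P3->Waco: 15 × €5 = €75
  P3->Yuma: 35 × €7 = €245
  P3->Macon: 45 × €16 = €720
Total cost = €2180.
The route P1→Yuma is not used.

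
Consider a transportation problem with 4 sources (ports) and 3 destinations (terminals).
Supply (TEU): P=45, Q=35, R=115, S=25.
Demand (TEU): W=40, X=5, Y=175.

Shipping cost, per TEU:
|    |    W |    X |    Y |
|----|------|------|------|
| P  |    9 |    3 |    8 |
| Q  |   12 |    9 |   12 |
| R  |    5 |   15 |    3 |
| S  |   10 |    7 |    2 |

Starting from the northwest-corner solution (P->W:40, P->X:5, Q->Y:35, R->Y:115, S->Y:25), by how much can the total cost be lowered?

Current plan cost = 40·9 + 5·3 + 35·12 + 115·3 + 25·2 = 1190.
Optimal plan:
  P to W: 5 TEU
  P to X: 5 TEU
  P to Y: 35 TEU
  Q to W: 35 TEU
  R to Y: 115 TEU
  S to Y: 25 TEU
Optimal cost = 1155.
Saving = 1190 − 1155 = 35.

35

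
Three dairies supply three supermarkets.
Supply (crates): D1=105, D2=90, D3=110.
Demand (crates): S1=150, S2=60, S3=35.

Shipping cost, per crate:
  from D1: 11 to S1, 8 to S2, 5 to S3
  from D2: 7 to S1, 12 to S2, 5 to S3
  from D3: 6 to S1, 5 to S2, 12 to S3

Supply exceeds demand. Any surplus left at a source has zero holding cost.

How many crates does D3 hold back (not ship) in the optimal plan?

0

Minimum-cost shipments:
  D1->S2: 10 × 8 = 80
  D1->S3: 35 × 5 = 175
  D2->S1: 90 × 7 = 630
  D3->S1: 60 × 6 = 360
  D3->S2: 50 × 5 = 250
Total cost = 1495.
D3 ships 110 of its 110, leaving 0.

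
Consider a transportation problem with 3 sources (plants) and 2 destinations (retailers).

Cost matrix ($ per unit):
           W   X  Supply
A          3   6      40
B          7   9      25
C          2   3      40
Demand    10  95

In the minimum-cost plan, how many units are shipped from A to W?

10

The minimum-cost plan:
  A->W: 10 × $3 = $30
  A->X: 30 × $6 = $180
  B->X: 25 × $9 = $225
  C->X: 40 × $3 = $120
Total cost = $555.
So A→W carries 10 units.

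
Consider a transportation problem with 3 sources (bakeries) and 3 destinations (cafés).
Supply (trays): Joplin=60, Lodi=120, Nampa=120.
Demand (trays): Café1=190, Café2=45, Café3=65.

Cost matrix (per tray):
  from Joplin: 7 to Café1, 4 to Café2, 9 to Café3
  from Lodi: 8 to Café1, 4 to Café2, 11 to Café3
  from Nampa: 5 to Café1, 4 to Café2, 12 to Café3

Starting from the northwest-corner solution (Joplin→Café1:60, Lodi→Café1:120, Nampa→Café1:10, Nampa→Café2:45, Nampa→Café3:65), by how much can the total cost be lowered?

455

Current plan cost = 60·7 + 120·8 + 10·5 + 45·4 + 65·12 = 2390.
Optimal plan:
  Joplin to Café3: 60 trays
  Lodi to Café1: 70 trays
  Lodi to Café2: 45 trays
  Lodi to Café3: 5 trays
  Nampa to Café1: 120 trays
Optimal cost = 1935.
Saving = 2390 − 1935 = 455.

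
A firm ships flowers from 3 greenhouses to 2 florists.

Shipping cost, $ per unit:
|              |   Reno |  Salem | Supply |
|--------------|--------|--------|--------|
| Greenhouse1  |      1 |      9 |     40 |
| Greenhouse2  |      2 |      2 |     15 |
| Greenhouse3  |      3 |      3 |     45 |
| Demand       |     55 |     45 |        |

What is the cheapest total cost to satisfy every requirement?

205

Optimal allocation:
  Greenhouse1 to Reno: 40 × $1 = $40
  Greenhouse2 to Reno: 15 × $2 = $30
  Greenhouse3 to Salem: 45 × $3 = $135
Total = 40 + 30 + 135 = $205.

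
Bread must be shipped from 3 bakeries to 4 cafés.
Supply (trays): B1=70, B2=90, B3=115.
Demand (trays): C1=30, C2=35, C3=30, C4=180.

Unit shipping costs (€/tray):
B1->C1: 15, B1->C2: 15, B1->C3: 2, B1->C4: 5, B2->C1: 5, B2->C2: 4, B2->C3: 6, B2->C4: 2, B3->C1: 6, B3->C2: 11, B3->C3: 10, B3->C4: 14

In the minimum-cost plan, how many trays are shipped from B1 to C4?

Solving gives:
  B1–C4: 70 × €5 = €350
  B2–C4: 90 × €2 = €180
  B3–C1: 30 × €6 = €180
  B3–C2: 35 × €11 = €385
  B3–C3: 30 × €10 = €300
  B3–C4: 20 × €14 = €280
Total cost = €1675.
So B1→C4 carries 70 trays.

70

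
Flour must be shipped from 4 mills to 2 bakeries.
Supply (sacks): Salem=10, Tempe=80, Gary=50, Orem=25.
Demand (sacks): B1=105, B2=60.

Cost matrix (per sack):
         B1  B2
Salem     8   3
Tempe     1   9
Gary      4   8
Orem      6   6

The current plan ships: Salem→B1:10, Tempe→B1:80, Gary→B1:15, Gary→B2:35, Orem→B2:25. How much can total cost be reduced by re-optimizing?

Current plan cost = 10·8 + 80·1 + 15·4 + 35·8 + 25·6 = 650.
Optimal plan:
  Salem→B2: 10 × 3 = 30
  Tempe→B1: 80 × 1 = 80
  Gary→B1: 25 × 4 = 100
  Gary→B2: 25 × 8 = 200
  Orem→B2: 25 × 6 = 150
Optimal cost = 560.
Saving = 650 − 560 = 90.

90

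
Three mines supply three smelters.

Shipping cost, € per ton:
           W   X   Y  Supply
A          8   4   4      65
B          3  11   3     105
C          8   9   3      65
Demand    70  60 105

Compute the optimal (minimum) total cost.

Optimal allocation:
  A->X: 60 × €4 = €240
  A->Y: 5 × €4 = €20
  B->W: 70 × €3 = €210
  B->Y: 35 × €3 = €105
  C->Y: 65 × €3 = €195
Total = 240 + 20 + 210 + 105 + 195 = €770.

770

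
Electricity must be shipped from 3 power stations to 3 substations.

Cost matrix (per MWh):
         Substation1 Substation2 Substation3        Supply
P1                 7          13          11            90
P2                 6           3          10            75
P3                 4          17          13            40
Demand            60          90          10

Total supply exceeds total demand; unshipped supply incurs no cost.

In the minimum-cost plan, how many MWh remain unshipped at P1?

Minimum-cost shipments:
  P1→Substation1: 20 × 7 = 140
  P1→Substation2: 15 × 13 = 195
  P1→Substation3: 10 × 11 = 110
  P2→Substation2: 75 × 3 = 225
  P3→Substation1: 40 × 4 = 160
Total cost = 830.
P1 ships 45 of its 90, leaving 45.

45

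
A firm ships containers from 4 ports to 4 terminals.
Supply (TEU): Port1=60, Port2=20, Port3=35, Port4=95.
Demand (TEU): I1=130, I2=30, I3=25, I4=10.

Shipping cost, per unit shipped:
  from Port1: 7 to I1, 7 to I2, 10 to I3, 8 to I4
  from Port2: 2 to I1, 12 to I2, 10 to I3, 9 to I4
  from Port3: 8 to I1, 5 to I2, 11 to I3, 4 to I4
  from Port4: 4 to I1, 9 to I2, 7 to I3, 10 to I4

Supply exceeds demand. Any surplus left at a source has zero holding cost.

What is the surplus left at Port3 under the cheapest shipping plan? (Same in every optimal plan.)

0

Minimum-cost shipments:
  Port1–I1: 40 × 7 = 280
  Port1–I2: 5 × 7 = 35
  Port2–I1: 20 × 2 = 40
  Port3–I2: 25 × 5 = 125
  Port3–I4: 10 × 4 = 40
  Port4–I1: 70 × 4 = 280
  Port4–I3: 25 × 7 = 175
Total cost = 975.
Port3 ships 35 of its 35, leaving 0.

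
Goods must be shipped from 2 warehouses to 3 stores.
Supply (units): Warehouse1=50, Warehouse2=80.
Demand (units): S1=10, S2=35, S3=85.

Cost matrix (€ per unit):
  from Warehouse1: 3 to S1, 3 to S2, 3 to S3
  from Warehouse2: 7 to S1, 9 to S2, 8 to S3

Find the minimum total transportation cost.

780

One minimum-cost allocation:
  Warehouse1 to S2: 35 × €3 = €105
  Warehouse1 to S3: 15 × €3 = €45
  Warehouse2 to S1: 10 × €7 = €70
  Warehouse2 to S3: 70 × €8 = €560
Total = 105 + 45 + 70 + 560 = €780.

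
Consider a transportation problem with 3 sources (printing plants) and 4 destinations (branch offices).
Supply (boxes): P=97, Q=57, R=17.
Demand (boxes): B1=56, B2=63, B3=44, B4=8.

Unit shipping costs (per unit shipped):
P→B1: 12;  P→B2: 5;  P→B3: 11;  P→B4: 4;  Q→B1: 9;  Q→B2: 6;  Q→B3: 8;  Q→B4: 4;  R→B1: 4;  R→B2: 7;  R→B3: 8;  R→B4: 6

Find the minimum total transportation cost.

1196

One minimum-cost allocation:
  P–B2: 63 × 5 = 315
  P–B3: 26 × 11 = 286
  P–B4: 8 × 4 = 32
  Q–B1: 39 × 9 = 351
  Q–B3: 18 × 8 = 144
  R–B1: 17 × 4 = 68
Total = 315 + 286 + 32 + 351 + 144 + 68 = 1196.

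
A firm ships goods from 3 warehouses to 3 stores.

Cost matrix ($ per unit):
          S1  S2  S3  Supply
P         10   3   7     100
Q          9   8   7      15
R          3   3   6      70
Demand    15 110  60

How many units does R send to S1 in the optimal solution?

15

The minimum-cost plan:
  P to S2: 100 × $3 = $300
  Q to S3: 15 × $7 = $105
  R to S1: 15 × $3 = $45
  R to S2: 10 × $3 = $30
  R to S3: 45 × $6 = $270
Total cost = $750.
So R→S1 carries 15 units.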